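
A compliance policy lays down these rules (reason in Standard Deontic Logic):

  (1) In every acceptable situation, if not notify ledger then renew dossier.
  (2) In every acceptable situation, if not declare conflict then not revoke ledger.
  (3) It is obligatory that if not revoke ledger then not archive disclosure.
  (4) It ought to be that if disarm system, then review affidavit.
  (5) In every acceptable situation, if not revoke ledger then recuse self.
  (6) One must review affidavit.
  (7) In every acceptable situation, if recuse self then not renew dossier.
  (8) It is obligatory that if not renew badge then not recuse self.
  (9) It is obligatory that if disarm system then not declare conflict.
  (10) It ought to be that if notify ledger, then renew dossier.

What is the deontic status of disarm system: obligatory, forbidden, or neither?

Forbidden

Premises 1 and 10 are O(¬notify_ledger → renew_dossier) and O(notify_ledger → renew_dossier); every ideal world satisfies ¬notify_ledger or notify_ledger, so in either case renew_dossier holds — hence O(renew_dossier).
The contrapositive of premise 7 (O(recuse_self → ¬renew_dossier)) is O(renew_dossier → ¬recuse_self), and O(renew_dossier) is already established, so O(¬recuse_self).
Premise 5, O(¬revoke_ledger → recuse_self), contraposes to O(¬recuse_self → revoke_ledger); with O(¬recuse_self) we get O(revoke_ledger).
Premise 2 is O(¬declare_conflict → ¬revoke_ledger); contrapositively O(revoke_ledger → declare_conflict). Since O(revoke_ledger) holds, K gives O(declare_conflict).
The contrapositive of premise 9 (O(disarm_system → ¬declare_conflict)) is O(declare_conflict → ¬disarm_system), and O(declare_conflict) is already established, so O(¬disarm_system).
Premises 3, 4, 6, 8 do not contribute to this derivation.
Thus O(¬disarm_system), which is F(disarm_system): disarm_system is forbidden.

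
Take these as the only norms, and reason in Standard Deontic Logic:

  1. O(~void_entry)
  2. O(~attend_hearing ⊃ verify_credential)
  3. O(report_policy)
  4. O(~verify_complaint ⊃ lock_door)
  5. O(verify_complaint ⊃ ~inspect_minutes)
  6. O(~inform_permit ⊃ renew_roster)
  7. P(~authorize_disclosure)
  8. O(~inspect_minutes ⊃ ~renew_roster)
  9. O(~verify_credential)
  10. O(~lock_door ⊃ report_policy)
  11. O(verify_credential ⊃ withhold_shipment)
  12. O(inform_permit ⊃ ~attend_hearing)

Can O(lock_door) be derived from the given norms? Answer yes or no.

Premise 9 gives O(~verify_credential).
Premise 2 is O(~attend_hearing ⊃ verify_credential); contrapositively O(~verify_credential ⊃ attend_hearing). Since O(~verify_credential) holds, K gives O(attend_hearing).
Premise 12, O(inform_permit ⊃ ~attend_hearing), contraposes to O(attend_hearing ⊃ ~inform_permit); with O(attend_hearing) we get O(~inform_permit).
With premise 6, O(~inform_permit ⊃ renew_roster), the K-axiom yields O(renew_roster).
Premise 8 is O(~inspect_minutes ⊃ ~renew_roster); contrapositively O(renew_roster ⊃ inspect_minutes). Since O(renew_roster) holds, K gives O(inspect_minutes).
Premise 5, O(verify_complaint ⊃ ~inspect_minutes), contraposes to O(inspect_minutes ⊃ ~verify_complaint); with O(inspect_minutes) we get O(~verify_complaint).
With premise 4, O(~verify_complaint ⊃ lock_door), the K-axiom yields O(lock_door).
Premises 1, 3, 7, 10, 11 do not contribute to this derivation.
So O(lock_door) follows.

Yes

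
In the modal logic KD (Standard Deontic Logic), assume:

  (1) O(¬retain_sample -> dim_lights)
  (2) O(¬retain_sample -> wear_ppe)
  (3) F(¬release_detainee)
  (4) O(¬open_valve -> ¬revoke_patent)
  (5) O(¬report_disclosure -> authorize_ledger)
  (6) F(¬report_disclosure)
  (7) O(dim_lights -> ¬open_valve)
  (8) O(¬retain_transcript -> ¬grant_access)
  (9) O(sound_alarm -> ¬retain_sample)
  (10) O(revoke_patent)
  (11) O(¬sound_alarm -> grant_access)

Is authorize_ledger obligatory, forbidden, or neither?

Neither

Premise 5 is O(¬report_disclosure -> authorize_ledger), but O(¬report_disclosure) is not derivable from the premises, so it does not yield O(authorize_ledger).
No premise or chain of K-axiom applications forces O(authorize_ledger), and none forces O(¬authorize_ledger). So authorize_ledger is neither obligatory nor forbidden under these norms.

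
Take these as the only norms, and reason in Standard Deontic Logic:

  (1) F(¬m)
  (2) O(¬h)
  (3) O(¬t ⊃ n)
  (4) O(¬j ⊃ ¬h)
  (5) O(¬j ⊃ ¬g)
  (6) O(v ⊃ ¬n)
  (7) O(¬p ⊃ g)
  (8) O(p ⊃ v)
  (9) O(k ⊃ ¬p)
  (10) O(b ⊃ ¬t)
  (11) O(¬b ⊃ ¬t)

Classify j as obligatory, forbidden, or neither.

Premises 10 and 11 are O(b ⊃ ¬t) and O(¬b ⊃ ¬t); every ideal world satisfies b or ¬b, so in either case ¬t holds — hence O(¬t).
With premise 3, O(¬t ⊃ n), the K-axiom yields O(n).
The contrapositive of premise 6 (O(v ⊃ ¬n)) is O(n ⊃ ¬v), and O(n) is already established, so O(¬v).
Premise 8, O(p ⊃ v), contraposes to O(¬v ⊃ ¬p); with O(¬v) we get O(¬p).
With premise 7, O(¬p ⊃ g), the K-axiom yields O(g).
The contrapositive of premise 5 (O(¬j ⊃ ¬g)) is O(g ⊃ j), and O(g) is already established, so O(j).
Premises 1, 2, 4, 9 do not contribute to this derivation.
Hence j is obligatory.

Obligatory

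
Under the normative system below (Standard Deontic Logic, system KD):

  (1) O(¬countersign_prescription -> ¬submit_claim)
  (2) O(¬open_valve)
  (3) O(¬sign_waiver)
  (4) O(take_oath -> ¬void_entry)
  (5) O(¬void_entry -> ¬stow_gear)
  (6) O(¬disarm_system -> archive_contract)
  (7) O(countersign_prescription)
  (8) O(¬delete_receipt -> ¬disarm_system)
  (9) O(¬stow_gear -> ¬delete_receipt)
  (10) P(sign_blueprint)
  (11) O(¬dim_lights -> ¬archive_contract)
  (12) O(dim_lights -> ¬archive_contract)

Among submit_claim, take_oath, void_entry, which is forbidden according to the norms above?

Premises 12 and 11 are O(dim_lights -> ¬archive_contract) and O(¬dim_lights -> ¬archive_contract); every ideal world satisfies dim_lights or ¬dim_lights, so in either case ¬archive_contract holds — hence O(¬archive_contract).
The contrapositive of premise 6 (O(¬disarm_system -> archive_contract)) is O(¬archive_contract -> disarm_system), and O(¬archive_contract) is already established, so O(disarm_system).
Premise 8, O(¬delete_receipt -> ¬disarm_system), contraposes to O(disarm_system -> delete_receipt); with O(disarm_system) we get O(delete_receipt).
Premise 9 is O(¬stow_gear -> ¬delete_receipt); contrapositively O(delete_receipt -> stow_gear). Since O(delete_receipt) holds, K gives O(stow_gear).
Premise 5, O(¬void_entry -> ¬stow_gear), contraposes to O(stow_gear -> void_entry); with O(stow_gear) we get O(void_entry).
The contrapositive of premise 4 (O(take_oath -> ¬void_entry)) is O(void_entry -> ¬take_oath), and O(void_entry) is already established, so O(¬take_oath).
So O(¬take_oath) holds, i.e. take_oath is forbidden. None of the other listed options is forbidden under the premises.

take_oath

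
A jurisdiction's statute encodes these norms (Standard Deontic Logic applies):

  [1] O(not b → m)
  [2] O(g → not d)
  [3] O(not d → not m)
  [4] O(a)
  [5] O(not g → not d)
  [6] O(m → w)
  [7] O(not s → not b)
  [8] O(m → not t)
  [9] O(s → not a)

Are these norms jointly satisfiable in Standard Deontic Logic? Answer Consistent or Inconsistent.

By case analysis on g: premise 2 gives O(g → not d) and premise 5 gives O(not g → not d), so O(not d) either way.
Premise 3 is O(not d → not m); since O(not d), deontic closure gives O(not m).
The contrapositive of premise 1 (O(not b → m)) is O(not m → b), and O(not m) is already established, so O(b).
Premise 7, O(not s → not b), contraposes to O(b → s); with O(b) we get O(s).
With premise 9, O(s → not a), the K-axiom yields O(not a).
However, premise 4 gives O(a).
We now have both O(not a) and O(a) — a is simultaneously obligatory and forbidden, violating the D-axiom.

Inconsistent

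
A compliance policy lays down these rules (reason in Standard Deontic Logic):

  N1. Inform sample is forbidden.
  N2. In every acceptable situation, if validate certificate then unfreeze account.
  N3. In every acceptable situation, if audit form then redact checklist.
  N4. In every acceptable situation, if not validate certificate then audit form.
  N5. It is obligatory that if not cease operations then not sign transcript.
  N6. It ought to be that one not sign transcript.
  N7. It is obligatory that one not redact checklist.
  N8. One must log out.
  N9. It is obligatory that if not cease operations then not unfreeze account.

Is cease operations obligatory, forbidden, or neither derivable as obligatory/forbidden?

Premise 7 states O(¬redact_checklist) outright.
Premise 3, O(audit_form → redact_checklist), contraposes to O(¬redact_checklist → ¬audit_form); with O(¬redact_checklist) we get O(¬audit_form).
The contrapositive of premise 4 (O(¬validate_certificate → audit_form)) is O(¬audit_form → validate_certificate), and O(¬audit_form) is already established, so O(validate_certificate).
From O(validate_certificate) and premise 2, O(validate_certificate → unfreeze_account), we obtain O(unfreeze_account).
The contrapositive of premise 9 (O(¬cease_operations → ¬unfreeze_account)) is O(unfreeze_account → cease_operations), and O(unfreeze_account) is already established, so O(cease_operations).
Premises 1, 5, 6, 8 do not contribute to this derivation.
Hence cease_operations is obligatory.

Obligatory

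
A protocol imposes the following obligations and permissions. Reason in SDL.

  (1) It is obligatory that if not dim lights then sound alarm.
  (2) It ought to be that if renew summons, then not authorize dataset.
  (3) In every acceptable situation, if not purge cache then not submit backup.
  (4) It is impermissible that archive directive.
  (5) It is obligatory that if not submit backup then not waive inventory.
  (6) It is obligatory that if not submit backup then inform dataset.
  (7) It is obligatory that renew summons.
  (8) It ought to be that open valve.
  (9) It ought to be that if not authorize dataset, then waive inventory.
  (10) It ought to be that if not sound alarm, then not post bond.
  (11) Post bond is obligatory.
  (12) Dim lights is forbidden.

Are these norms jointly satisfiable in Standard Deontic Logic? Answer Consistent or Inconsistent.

Consistent

Premise 10 is O(¬sound_alarm → ¬post_bond), but O(¬sound_alarm) is not derivable from the premises, so it does not yield O(¬post_bond).
So O(¬post_bond) is not derivable, and the apparent clash with O(post_bond) does not arise.
A world satisfying every obligation exists (e.g. archive_directive=false, authorize_dataset=false, dim_lights=false, inform_dataset=false, open_valve=true, post_bond=true, purge_cache=true, renew_summons=true, sound_alarm=true, submit_backup=true, waive_inventory=true); no atom is both obligatory and forbidden, so the set is consistent.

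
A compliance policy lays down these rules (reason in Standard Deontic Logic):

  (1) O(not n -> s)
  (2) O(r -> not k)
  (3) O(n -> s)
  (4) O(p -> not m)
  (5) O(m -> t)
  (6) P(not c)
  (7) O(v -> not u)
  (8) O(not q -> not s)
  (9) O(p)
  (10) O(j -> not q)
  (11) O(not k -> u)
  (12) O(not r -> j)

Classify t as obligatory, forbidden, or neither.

Premise 5 is O(m -> t), but O(m) is not derivable from the premises, so it does not yield O(t).
No premise or chain of K-axiom applications forces O(t), and none forces O(not t). So t is neither obligatory nor forbidden under these norms.

Neither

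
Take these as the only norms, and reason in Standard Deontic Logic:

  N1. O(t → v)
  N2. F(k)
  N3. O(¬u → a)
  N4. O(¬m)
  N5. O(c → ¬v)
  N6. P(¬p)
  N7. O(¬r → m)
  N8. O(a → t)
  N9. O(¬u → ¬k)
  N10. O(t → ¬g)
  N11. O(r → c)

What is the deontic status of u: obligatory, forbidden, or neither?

Obligatory

Premise 4 states O(¬m) outright.
The contrapositive of premise 7 (O(¬r → m)) is O(¬m → r), and O(¬m) is already established, so O(r).
Premise 11 is O(r → c); since O(r), deontic closure gives O(c).
With premise 5, O(c → ¬v), the K-axiom yields O(¬v).
Premise 1, O(t → v), contraposes to O(¬v → ¬t); with O(¬v) we get O(¬t).
The contrapositive of premise 8 (O(a → t)) is O(¬t → ¬a), and O(¬t) is already established, so O(¬a).
Premise 3 is O(¬u → a); contrapositively O(¬a → u). Since O(¬a) holds, K gives O(u).
Premises 2, 6, 9, 10 do not contribute to this derivation.
Hence u is obligatory.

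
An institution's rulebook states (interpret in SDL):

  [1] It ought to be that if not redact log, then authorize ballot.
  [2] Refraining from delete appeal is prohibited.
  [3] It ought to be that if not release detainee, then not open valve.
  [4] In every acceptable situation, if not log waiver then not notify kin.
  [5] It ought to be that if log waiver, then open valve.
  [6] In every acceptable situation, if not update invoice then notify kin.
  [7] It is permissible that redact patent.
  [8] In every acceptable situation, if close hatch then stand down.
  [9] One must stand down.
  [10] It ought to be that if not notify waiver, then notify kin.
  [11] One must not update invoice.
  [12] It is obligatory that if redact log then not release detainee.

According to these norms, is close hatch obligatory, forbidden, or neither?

Premise 8 is O(close_hatch → stand_down); even if O(stand_down) held, inferring O(close_hatch) would be affirming the consequent — invalid.
No premise or chain of K-axiom applications forces O(close_hatch), and none forces O(¬close_hatch). So close_hatch is neither obligatory nor forbidden under these norms.

Neither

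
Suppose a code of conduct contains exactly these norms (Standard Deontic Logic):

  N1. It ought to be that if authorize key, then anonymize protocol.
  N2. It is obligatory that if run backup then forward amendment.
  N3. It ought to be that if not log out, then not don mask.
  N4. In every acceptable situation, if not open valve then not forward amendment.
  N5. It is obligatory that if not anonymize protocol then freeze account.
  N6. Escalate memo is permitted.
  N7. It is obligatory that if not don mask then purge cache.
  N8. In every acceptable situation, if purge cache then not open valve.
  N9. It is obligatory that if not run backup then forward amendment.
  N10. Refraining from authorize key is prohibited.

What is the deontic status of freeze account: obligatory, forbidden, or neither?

Premise 5 is O(¬anonymize_protocol → freeze_account), but O(¬anonymize_protocol) is not derivable from the premises, so it does not yield O(freeze_account).
No premise or chain of K-axiom applications forces O(freeze_account), and none forces O(¬freeze_account). So freeze_account is neither obligatory nor forbidden under these norms.

Neither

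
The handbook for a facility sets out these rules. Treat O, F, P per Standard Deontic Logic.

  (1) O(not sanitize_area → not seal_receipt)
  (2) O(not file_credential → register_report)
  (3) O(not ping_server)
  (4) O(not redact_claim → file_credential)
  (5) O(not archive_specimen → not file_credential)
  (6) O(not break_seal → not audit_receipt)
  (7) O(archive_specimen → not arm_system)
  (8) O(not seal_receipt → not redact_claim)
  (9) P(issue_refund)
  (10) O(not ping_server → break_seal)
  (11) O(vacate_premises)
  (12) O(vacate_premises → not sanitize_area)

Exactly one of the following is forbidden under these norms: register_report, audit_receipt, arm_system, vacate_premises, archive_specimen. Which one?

From premise 11 we have O(vacate_premises).
With premise 12, O(vacate_premises → not sanitize_area), the K-axiom yields O(not sanitize_area).
With premise 1, O(not sanitize_area → not seal_receipt), the K-axiom yields O(not seal_receipt).
Premise 8 is O(not seal_receipt → not redact_claim); since O(not seal_receipt), deontic closure gives O(not redact_claim).
Premise 4 is O(not redact_claim → file_credential); since O(not redact_claim), deontic closure gives O(file_credential).
The contrapositive of premise 5 (O(not archive_specimen → not file_credential)) is O(file_credential → archive_specimen), and O(file_credential) is already established, so O(archive_specimen).
From O(archive_specimen) and premise 7, O(archive_specimen → not arm_system), we obtain O(not arm_system).
So O(not arm_system) holds, i.e. arm_system is forbidden. None of the other listed options is forbidden under the premises.

arm_system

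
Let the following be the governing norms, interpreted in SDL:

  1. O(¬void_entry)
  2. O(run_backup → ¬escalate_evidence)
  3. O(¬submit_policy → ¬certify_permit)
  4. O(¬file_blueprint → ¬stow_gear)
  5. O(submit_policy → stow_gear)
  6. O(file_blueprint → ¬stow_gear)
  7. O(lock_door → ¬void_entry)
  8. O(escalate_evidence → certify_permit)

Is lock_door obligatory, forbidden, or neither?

Premise 7 is O(lock_door → ¬void_entry); even if O(¬void_entry) held, inferring O(lock_door) would be affirming the consequent — invalid.
No premise or chain of K-axiom applications forces O(lock_door), and none forces O(¬lock_door). So lock_door is neither obligatory nor forbidden under these norms.

Neither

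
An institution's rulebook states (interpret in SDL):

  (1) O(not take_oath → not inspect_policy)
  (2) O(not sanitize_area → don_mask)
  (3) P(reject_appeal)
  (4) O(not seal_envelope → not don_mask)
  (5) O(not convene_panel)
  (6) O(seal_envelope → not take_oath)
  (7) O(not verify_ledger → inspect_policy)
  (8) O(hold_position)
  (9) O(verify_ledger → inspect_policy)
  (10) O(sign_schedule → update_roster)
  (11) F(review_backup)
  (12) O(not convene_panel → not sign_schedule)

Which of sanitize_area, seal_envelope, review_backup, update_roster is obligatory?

sanitize_area

By case analysis on verify_ledger: premise 9 gives O(verify_ledger → inspect_policy) and premise 7 gives O(not verify_ledger → inspect_policy), so O(inspect_policy) either way.
The contrapositive of premise 1 (O(not take_oath → not inspect_policy)) is O(inspect_policy → take_oath), and O(inspect_policy) is already established, so O(take_oath).
Premise 6 is O(seal_envelope → not take_oath); contrapositively O(take_oath → not seal_envelope). Since O(take_oath) holds, K gives O(not seal_envelope).
Applying K to premise 4 (O(not seal_envelope → not don_mask)) and O(not seal_envelope) yields O(not don_mask).
Premise 2 is O(not sanitize_area → don_mask); contrapositively O(not don_mask → sanitize_area). Since O(not don_mask) holds, K gives O(sanitize_area).
So O(sanitize_area) holds — sanitize_area is obligatory. None of the other listed options is made obligatory by any chain of premises.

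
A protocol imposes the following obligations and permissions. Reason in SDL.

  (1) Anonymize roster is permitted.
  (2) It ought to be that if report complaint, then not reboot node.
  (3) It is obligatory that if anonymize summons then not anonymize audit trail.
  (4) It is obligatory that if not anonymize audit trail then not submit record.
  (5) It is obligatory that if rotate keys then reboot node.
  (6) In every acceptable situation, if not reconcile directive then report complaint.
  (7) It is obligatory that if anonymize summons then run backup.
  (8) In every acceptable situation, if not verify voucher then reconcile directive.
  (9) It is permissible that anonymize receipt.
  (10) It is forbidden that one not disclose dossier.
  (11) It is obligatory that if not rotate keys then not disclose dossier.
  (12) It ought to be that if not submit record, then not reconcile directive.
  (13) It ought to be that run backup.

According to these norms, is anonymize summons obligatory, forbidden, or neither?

Premise 10, F(¬disclose_dossier), is equivalent to O(disclose_dossier).
The contrapositive of premise 11 (O(¬rotate_keys → ¬disclose_dossier)) is O(disclose_dossier → rotate_keys), and O(disclose_dossier) is already established, so O(rotate_keys).
From O(rotate_keys) and premise 5, O(rotate_keys → reboot_node), we obtain O(reboot_node).
The contrapositive of premise 2 (O(report_complaint → ¬reboot_node)) is O(reboot_node → ¬report_complaint), and O(reboot_node) is already established, so O(¬report_complaint).
Premise 6 is O(¬reconcile_directive → report_complaint); contrapositively O(¬report_complaint → reconcile_directive). Since O(¬report_complaint) holds, K gives O(reconcile_directive).
Premise 12 is O(¬submit_record → ¬reconcile_directive); contrapositively O(reconcile_directive → submit_record). Since O(reconcile_directive) holds, K gives O(submit_record).
The contrapositive of premise 4 (O(¬anonymize_audit_trail → ¬submit_record)) is O(submit_record → anonymize_audit_trail), and O(submit_record) is already established, so O(anonymize_audit_trail).
Premise 3, O(anonymize_summons → ¬anonymize_audit_trail), contraposes to O(anonymize_audit_trail → ¬anonymize_summons); with O(anonymize_audit_trail) we get O(¬anonymize_summons).
Premises 1, 7, 8, 9, 13 do not contribute to this derivation.
Thus O(¬anonymize_summons), which is F(anonymize_summons): anonymize_summons is forbidden.

Forbidden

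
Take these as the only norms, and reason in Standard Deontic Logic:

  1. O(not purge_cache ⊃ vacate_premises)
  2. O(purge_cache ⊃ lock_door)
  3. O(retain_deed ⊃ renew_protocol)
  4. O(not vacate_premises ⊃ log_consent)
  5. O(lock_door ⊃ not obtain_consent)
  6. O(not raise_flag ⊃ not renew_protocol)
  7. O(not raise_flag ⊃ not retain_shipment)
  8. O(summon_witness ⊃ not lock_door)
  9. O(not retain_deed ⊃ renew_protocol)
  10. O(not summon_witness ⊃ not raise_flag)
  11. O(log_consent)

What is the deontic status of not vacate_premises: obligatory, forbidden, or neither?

Forbidden

By case analysis on not retain_deed: premise 9 gives O(not retain_deed ⊃ renew_protocol) and premise 3 gives O(retain_deed ⊃ renew_protocol), so O(renew_protocol) either way.
Premise 6, O(not raise_flag ⊃ not renew_protocol), contraposes to O(renew_protocol ⊃ raise_flag); with O(renew_protocol) we get O(raise_flag).
Premise 10 is O(not summon_witness ⊃ not raise_flag); contrapositively O(raise_flag ⊃ summon_witness). Since O(raise_flag) holds, K gives O(summon_witness).
Applying K to premise 8 (O(summon_witness ⊃ not lock_door)) and O(summon_witness) yields O(not lock_door).
The contrapositive of premise 2 (O(purge_cache ⊃ lock_door)) is O(not lock_door ⊃ not purge_cache), and O(not lock_door) is already established, so O(not purge_cache).
Premise 1 is O(not purge_cache ⊃ vacate_premises); since O(not purge_cache), deontic closure gives O(vacate_premises).
Premises 4, 5, 7, 11 do not contribute to this derivation.
Thus O(vacate_premises), which is F(not vacate_premises): not vacate_premises is forbidden.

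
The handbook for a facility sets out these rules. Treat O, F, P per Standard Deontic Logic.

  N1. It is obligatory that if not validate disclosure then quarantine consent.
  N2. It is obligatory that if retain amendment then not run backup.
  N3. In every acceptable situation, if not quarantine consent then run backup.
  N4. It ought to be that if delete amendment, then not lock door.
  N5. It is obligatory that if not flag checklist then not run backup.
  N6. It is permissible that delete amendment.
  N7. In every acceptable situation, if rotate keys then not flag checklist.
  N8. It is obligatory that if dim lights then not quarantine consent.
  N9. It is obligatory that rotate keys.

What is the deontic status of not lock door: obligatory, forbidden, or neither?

Premise 4 is O(delete_amendment → ¬lock_door), but O(delete_amendment) is not derivable from the premises (the permission P(delete_amendment) asserts only ¬O(¬delete_amendment), not O(delete_amendment)), so it does not yield O(¬lock_door).
No premise or chain of K-axiom applications forces O(¬lock_door), and none forces O(lock_door). So ¬lock_door is neither obligatory nor forbidden under these norms.

Neither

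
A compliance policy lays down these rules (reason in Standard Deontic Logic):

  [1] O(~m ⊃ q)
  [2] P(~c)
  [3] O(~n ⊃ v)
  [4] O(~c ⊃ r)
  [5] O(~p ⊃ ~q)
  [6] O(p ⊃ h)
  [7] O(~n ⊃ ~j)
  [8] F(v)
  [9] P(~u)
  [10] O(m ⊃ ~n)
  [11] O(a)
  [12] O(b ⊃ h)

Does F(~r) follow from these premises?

No

Premise 4 is O(~c ⊃ r), but O(~c) is not derivable from the premises (the permission P(~c) asserts only ~O(c), not O(~c)), so it does not yield O(r).
No other premise forces O(r). An ideal world satisfying every premise can still have ~r true, so F(~r) is not derivable.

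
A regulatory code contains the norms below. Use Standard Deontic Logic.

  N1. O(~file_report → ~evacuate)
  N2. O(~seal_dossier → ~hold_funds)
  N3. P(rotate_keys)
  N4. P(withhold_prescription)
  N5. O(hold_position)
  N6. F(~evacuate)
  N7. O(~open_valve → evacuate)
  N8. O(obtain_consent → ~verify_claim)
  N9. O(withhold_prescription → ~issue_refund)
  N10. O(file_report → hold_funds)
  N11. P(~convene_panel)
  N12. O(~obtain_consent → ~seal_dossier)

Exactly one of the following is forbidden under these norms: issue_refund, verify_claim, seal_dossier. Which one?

F(~evacuate) at premise 6 means O(evacuate).
Premise 1 is O(~file_report → ~evacuate); contrapositively O(evacuate → file_report). Since O(evacuate) holds, K gives O(file_report).
From O(file_report) and premise 10, O(file_report → hold_funds), we obtain O(hold_funds).
Premise 2 is O(~seal_dossier → ~hold_funds); contrapositively O(hold_funds → seal_dossier). Since O(hold_funds) holds, K gives O(seal_dossier).
Premise 12, O(~obtain_consent → ~seal_dossier), contraposes to O(seal_dossier → obtain_consent); with O(seal_dossier) we get O(obtain_consent).
Applying K to premise 8 (O(obtain_consent → ~verify_claim)) and O(obtain_consent) yields O(~verify_claim).
So O(~verify_claim) holds, i.e. verify_claim is forbidden. None of the other listed options is forbidden under the premises.

verify_claim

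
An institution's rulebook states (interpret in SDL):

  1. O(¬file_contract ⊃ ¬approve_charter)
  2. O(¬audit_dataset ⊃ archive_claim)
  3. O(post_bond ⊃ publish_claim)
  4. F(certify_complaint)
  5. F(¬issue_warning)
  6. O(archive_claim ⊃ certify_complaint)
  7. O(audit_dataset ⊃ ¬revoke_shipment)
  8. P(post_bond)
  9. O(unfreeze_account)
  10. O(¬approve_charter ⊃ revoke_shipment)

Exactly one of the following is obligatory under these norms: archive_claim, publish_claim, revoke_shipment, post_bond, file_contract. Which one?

F(certify_complaint) at premise 4 means O(¬certify_complaint).
Premise 6 is O(archive_claim ⊃ certify_complaint); contrapositively O(¬certify_complaint ⊃ ¬archive_claim). Since O(¬certify_complaint) holds, K gives O(¬archive_claim).
Premise 2, O(¬audit_dataset ⊃ archive_claim), contraposes to O(¬archive_claim ⊃ audit_dataset); with O(¬archive_claim) we get O(audit_dataset).
From O(audit_dataset) and premise 7, O(audit_dataset ⊃ ¬revoke_shipment), we obtain O(¬revoke_shipment).
The contrapositive of premise 10 (O(¬approve_charter ⊃ revoke_shipment)) is O(¬revoke_shipment ⊃ approve_charter), and O(¬revoke_shipment) is already established, so O(approve_charter).
The contrapositive of premise 1 (O(¬file_contract ⊃ ¬approve_charter)) is O(approve_charter ⊃ file_contract), and O(approve_charter) is already established, so O(file_contract).
So O(file_contract) holds — file_contract is obligatory. None of the other listed options is made obligatory by any chain of premises.

file_contract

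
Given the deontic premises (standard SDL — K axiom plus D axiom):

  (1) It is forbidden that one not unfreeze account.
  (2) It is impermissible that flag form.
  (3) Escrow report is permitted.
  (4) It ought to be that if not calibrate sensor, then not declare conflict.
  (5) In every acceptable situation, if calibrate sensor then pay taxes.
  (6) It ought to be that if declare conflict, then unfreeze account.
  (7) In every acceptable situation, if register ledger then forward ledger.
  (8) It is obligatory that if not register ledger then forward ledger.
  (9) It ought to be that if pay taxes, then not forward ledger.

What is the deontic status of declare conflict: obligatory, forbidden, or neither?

Premises 7 and 8 are O(register_ledger → forward_ledger) and O(¬register_ledger → forward_ledger); every ideal world satisfies register_ledger or ¬register_ledger, so in either case forward_ledger holds — hence O(forward_ledger).
Premise 9, O(pay_taxes → ¬forward_ledger), contraposes to O(forward_ledger → ¬pay_taxes); with O(forward_ledger) we get O(¬pay_taxes).
The contrapositive of premise 5 (O(calibrate_sensor → pay_taxes)) is O(¬pay_taxes → ¬calibrate_sensor), and O(¬pay_taxes) is already established, so O(¬calibrate_sensor).
From O(¬calibrate_sensor) and premise 4, O(¬calibrate_sensor → ¬declare_conflict), we obtain O(¬declare_conflict).
Premises 1, 2, 3, 6 do not contribute to this derivation.
Thus O(¬declare_conflict), which is F(declare_conflict): declare_conflict is forbidden.

Forbidden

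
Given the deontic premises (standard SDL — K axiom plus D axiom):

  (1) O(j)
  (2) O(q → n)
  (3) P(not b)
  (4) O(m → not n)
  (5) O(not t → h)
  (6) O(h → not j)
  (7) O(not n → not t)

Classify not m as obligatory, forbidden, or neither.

Premise 1 states O(j) outright.
Premise 6 is O(h → not j); contrapositively O(j → not h). Since O(j) holds, K gives O(not h).
The contrapositive of premise 5 (O(not t → h)) is O(not h → t), and O(not h) is already established, so O(t).
Premise 7 is O(not n → not t); contrapositively O(t → n). Since O(t) holds, K gives O(n).
Premise 4, O(m → not n), contraposes to O(n → not m); with O(n) we get O(not m).
Premises 2, 3 do not contribute to this derivation.
Hence not m is obligatory.

Obligatory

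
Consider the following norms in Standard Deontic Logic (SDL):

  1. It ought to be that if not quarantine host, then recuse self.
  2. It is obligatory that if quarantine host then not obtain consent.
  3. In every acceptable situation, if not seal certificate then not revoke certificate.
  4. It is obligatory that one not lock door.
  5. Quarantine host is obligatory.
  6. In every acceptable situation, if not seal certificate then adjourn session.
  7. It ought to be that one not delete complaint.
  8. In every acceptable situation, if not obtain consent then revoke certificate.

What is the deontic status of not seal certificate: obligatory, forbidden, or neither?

Forbidden

From premise 5 we have O(quarantine_host).
From O(quarantine_host) and premise 2, O(quarantine_host → ¬obtain_consent), we obtain O(¬obtain_consent).
From O(¬obtain_consent) and premise 8, O(¬obtain_consent → revoke_certificate), we obtain O(revoke_certificate).
The contrapositive of premise 3 (O(¬seal_certificate → ¬revoke_certificate)) is O(revoke_certificate → seal_certificate), and O(revoke_certificate) is already established, so O(seal_certificate).
Premises 1, 4, 6, 7 do not contribute to this derivation.
Thus O(seal_certificate), which is F(¬seal_certificate): ¬seal_certificate is forbidden.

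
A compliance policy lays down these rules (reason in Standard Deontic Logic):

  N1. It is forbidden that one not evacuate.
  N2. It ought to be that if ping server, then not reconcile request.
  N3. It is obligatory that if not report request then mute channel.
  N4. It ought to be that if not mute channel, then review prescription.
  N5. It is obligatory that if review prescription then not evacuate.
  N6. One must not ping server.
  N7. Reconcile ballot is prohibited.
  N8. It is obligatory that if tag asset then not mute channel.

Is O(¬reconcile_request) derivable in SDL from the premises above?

Premise 2 is O(ping_server → ¬reconcile_request), but O(ping_server) is not derivable from the premises, so it does not yield O(¬reconcile_request).
No other premise forces O(¬reconcile_request). An ideal world satisfying every premise can still have ¬reconcile_request false, so O(¬reconcile_request) is not derivable.

No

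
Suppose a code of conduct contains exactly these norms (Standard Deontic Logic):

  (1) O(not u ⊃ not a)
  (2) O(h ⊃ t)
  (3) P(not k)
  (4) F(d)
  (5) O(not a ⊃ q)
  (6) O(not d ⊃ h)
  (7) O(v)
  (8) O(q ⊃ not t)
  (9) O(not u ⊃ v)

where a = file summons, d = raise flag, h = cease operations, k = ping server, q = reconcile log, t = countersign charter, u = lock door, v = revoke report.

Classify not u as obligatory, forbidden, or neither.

Forbidden

Premise 4, F(d), is equivalent to O(not d).
Premise 6 is O(not d ⊃ h); since O(not d), deontic closure gives O(h).
With premise 2, O(h ⊃ t), the K-axiom yields O(t).
Premise 8, O(q ⊃ not t), contraposes to O(t ⊃ not q); with O(t) we get O(not q).
Premise 5 is O(not a ⊃ q); contrapositively O(not q ⊃ a). Since O(not q) holds, K gives O(a).
Premise 1, O(not u ⊃ not a), contraposes to O(a ⊃ u); with O(a) we get O(u).
Premises 3, 7, 9 do not contribute to this derivation.
Thus O(u), which is F(not u): not u is forbidden.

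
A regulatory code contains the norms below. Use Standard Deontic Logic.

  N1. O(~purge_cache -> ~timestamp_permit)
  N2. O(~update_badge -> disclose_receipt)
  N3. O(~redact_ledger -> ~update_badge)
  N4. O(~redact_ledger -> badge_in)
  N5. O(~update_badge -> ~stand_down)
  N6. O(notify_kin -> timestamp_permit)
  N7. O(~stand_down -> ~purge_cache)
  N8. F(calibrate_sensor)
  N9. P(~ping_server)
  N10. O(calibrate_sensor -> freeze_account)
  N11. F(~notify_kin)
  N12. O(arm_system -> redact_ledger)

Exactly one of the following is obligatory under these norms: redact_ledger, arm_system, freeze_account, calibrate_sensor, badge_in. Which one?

Premise 11 is F(~notify_kin), i.e. O(notify_kin).
From O(notify_kin) and premise 6, O(notify_kin -> timestamp_permit), we obtain O(timestamp_permit).
Premise 1, O(~purge_cache -> ~timestamp_permit), contraposes to O(timestamp_permit -> purge_cache); with O(timestamp_permit) we get O(purge_cache).
Premise 7 is O(~stand_down -> ~purge_cache); contrapositively O(purge_cache -> stand_down). Since O(purge_cache) holds, K gives O(stand_down).
The contrapositive of premise 5 (O(~update_badge -> ~stand_down)) is O(stand_down -> update_badge), and O(stand_down) is already established, so O(update_badge).
Premise 3 is O(~redact_ledger -> ~update_badge); contrapositively O(update_badge -> redact_ledger). Since O(update_badge) holds, K gives O(redact_ledger).
So O(redact_ledger) holds — redact_ledger is obligatory. None of the other listed options is made obligatory by any chain of premises.

redact_ledger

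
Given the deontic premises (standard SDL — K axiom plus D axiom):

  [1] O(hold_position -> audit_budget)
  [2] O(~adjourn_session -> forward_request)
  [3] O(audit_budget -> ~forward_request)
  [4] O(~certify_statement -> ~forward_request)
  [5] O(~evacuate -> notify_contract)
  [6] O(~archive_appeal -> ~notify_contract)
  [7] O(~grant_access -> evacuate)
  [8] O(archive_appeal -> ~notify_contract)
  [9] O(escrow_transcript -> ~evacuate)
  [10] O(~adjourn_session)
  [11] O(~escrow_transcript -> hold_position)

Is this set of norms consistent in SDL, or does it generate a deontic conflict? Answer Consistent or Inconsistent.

Premises 8 and 6 cover both cases: O(archive_appeal -> ~notify_contract) and O(~archive_appeal -> ~notify_contract). Since archive_appeal ∨ ~archive_appeal is a tautology, O(~notify_contract) follows.
Premise 5, O(~evacuate -> notify_contract), contraposes to O(~notify_contract -> evacuate); with O(~notify_contract) we get O(evacuate).
Premise 9, O(escrow_transcript -> ~evacuate), contraposes to O(evacuate -> ~escrow_transcript); with O(evacuate) we get O(~escrow_transcript).
With premise 11, O(~escrow_transcript -> hold_position), the K-axiom yields O(hold_position).
From O(hold_position) and premise 1, O(hold_position -> audit_budget), we obtain O(audit_budget).
From O(audit_budget) and premise 3, O(audit_budget -> ~forward_request), we obtain O(~forward_request).
Premise 2 is O(~adjourn_session -> forward_request); contrapositively O(~forward_request -> adjourn_session). Since O(~forward_request) holds, K gives O(adjourn_session).
However, premise 10 gives O(~adjourn_session).
We now have both O(adjourn_session) and O(~adjourn_session) — adjourn_session is simultaneously obligatory and forbidden, violating the D-axiom.

Inconsistent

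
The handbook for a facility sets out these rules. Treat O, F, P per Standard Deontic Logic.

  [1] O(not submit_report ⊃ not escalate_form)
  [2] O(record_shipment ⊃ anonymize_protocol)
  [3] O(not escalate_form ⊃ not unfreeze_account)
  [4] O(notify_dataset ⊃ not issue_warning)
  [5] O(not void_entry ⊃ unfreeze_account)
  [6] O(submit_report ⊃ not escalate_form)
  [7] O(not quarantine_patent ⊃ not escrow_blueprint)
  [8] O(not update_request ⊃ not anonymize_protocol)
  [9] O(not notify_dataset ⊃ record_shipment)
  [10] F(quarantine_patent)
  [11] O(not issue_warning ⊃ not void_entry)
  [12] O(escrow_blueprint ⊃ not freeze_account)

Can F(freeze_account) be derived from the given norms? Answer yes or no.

No

Premise 12 is O(escrow_blueprint ⊃ not freeze_account), but O(escrow_blueprint) is not derivable from the premises, so it does not yield O(not freeze_account).
No other premise forces O(not freeze_account). An ideal world satisfying every premise can still have freeze_account true, so F(freeze_account) is not derivable.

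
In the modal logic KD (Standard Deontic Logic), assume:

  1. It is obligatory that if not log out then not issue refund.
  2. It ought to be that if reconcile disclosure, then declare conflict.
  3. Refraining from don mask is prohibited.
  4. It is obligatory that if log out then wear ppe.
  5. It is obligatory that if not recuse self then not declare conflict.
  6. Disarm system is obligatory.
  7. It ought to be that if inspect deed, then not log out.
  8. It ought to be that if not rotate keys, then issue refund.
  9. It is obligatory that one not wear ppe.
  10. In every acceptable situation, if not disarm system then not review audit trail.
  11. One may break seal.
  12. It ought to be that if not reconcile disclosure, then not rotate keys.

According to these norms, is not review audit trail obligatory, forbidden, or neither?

Premise 10 is O(¬disarm_system → ¬review_audit_trail), but O(¬disarm_system) is not derivable from the premises, so it does not yield O(¬review_audit_trail).
No premise or chain of K-axiom applications forces O(¬review_audit_trail), and none forces O(review_audit_trail). So ¬review_audit_trail is neither obligatory nor forbidden under these norms.

Neither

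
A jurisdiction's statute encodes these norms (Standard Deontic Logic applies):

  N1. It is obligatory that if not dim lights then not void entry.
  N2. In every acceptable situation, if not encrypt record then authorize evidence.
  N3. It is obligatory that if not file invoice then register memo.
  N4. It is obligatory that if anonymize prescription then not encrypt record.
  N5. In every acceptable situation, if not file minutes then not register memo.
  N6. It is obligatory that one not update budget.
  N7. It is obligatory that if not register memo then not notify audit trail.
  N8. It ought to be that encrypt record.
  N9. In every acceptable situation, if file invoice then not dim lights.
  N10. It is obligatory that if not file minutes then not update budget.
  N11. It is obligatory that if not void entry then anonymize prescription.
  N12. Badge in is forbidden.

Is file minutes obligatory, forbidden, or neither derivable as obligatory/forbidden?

Premise 8 states O(encrypt_record) outright.
Premise 4 is O(anonymize_prescription → ¬encrypt_record); contrapositively O(encrypt_record → ¬anonymize_prescription). Since O(encrypt_record) holds, K gives O(¬anonymize_prescription).
The contrapositive of premise 11 (O(¬void_entry → anonymize_prescription)) is O(¬anonymize_prescription → void_entry), and O(¬anonymize_prescription) is already established, so O(void_entry).
Premise 1, O(¬dim_lights → ¬void_entry), contraposes to O(void_entry → dim_lights); with O(void_entry) we get O(dim_lights).
Premise 9, O(file_invoice → ¬dim_lights), contraposes to O(dim_lights → ¬file_invoice); with O(dim_lights) we get O(¬file_invoice).
Applying K to premise 3 (O(¬file_invoice → register_memo)) and O(¬file_invoice) yields O(register_memo).
Premise 5 is O(¬file_minutes → ¬register_memo); contrapositively O(register_memo → file_minutes). Since O(register_memo) holds, K gives O(file_minutes).
Premises 2, 6, 7, 10, 12 do not contribute to this derivation.
Hence file_minutes is obligatory.

Obligatory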